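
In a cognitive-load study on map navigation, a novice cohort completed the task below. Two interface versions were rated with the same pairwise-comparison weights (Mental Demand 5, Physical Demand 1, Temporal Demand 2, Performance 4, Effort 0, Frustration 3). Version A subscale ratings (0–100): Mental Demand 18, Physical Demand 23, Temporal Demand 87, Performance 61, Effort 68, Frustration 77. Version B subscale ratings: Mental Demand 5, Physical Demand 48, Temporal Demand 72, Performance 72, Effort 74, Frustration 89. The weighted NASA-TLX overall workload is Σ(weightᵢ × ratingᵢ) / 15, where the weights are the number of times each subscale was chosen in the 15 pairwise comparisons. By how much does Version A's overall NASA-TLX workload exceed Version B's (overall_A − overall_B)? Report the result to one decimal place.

-0.7

Version A weighted sum = 5·18 + 1·23 + 2·87 + 4·61 + 0·68 + 3·77 = 90 + 23 + 174 + 244 + 0 + 231 = 762; overall_A = 762/15 = 50.8000.
Version B weighted sum = 5·5 + 1·48 + 2·72 + 4·72 + 0·74 + 3·89 = 25 + 48 + 144 + 288 + 0 + 267 = 772; overall_B = 772/15 = 51.4667.
Difference = 50.8000 − 51.4667 = -0.6667 ≈ -0.7.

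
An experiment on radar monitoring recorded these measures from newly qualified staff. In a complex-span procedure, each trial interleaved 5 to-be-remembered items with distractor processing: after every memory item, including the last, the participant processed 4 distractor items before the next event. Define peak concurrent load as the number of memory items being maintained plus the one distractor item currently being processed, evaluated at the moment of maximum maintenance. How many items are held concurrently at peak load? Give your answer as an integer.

6

Maintenance is greatest during the distractor(s) after memory item 5: all 5 memory items are being held.
One distractor item is concurrently being processed.
Peak concurrent load = 5 + 1 = 6 items.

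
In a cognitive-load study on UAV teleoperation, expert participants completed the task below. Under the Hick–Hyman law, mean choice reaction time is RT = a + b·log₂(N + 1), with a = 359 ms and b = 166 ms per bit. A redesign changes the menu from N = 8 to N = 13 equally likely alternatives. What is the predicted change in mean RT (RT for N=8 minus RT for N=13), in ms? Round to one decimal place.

RT(8) = 359 + 166·log₂(9) = 359 + 166·3.1699 = 885.2034 ms.
RT(13) = 359 + 166·log₂(14) = 359 + 166·3.8074 = 991.0284 ms.
Difference = 885.2034 − 991.0284 = -105.8250 ≈ -105.8 ms.

-105.8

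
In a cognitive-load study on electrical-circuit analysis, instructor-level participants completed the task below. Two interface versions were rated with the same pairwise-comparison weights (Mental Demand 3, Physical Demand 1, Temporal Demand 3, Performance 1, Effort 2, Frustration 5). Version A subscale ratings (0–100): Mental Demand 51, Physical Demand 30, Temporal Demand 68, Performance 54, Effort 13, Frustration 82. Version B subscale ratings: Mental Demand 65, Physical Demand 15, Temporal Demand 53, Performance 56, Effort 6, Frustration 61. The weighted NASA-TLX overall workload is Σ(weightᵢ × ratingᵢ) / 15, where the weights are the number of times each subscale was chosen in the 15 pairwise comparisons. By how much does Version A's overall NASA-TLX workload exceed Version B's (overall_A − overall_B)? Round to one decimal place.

Version A weighted sum = 3·51 + 1·30 + 3·68 + 1·54 + 2·13 + 5·82 = 153 + 30 + 204 + 54 + 26 + 410 = 877; overall_A = 877/15 = 58.4667.
Version B weighted sum = 3·65 + 1·15 + 3·53 + 1·56 + 2·6 + 5·61 = 195 + 15 + 159 + 56 + 12 + 305 = 742; overall_B = 742/15 = 49.4667.
Difference = 58.4667 − 49.4667 = 9.0000 ≈ 9.0.

9.0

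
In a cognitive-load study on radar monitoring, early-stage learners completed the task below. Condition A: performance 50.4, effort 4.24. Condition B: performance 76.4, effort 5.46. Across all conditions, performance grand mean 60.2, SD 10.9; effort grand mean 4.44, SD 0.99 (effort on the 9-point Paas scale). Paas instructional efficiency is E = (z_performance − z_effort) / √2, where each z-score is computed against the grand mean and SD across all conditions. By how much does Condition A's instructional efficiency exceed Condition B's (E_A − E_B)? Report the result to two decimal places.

Condition A: z_P = (50.4 − 60.2)/10.9 = -0.8991; z_E = (4.24 − 4.44)/0.99 = -0.2020; E_A = (-0.8991 − (-0.2020))/√2 = -0.4929.
Condition B: z_P = (76.4 − 60.2)/10.9 = 1.4862; z_E = (5.46 − 4.44)/0.99 = 1.0303; E_B = (1.4862 − 1.0303)/√2 = 0.3224.
E_A − E_B = -0.4929 − 0.3224 = -0.8153 ≈ -0.82.

-0.82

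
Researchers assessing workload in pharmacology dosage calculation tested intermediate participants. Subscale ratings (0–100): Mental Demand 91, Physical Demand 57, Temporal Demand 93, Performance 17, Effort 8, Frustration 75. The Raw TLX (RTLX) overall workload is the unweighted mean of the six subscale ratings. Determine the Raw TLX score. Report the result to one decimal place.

56.8

Sum of ratings = 91 + 57 + 93 + 17 + 8 + 75 = 341.
RTLX = 341 / 6 = 56.8333 ≈ 56.8.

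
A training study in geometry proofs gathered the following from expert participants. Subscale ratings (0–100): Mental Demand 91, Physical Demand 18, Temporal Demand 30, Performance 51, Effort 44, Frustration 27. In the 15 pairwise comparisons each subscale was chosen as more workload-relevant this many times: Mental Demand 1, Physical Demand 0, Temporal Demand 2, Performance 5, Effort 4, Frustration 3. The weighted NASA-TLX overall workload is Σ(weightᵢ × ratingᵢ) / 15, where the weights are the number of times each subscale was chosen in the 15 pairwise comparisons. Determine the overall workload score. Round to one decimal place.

44.2

The tallies are the weights (they sum to 15).
Weighted sum = 1·91 + 0·18 + 2·30 + 5·51 + 4·44 + 3·27
            = 91 + 0 + 60 + 255 + 176 + 81 = 663.
Overall workload = 663 / 15 = 44.2000 ≈ 44.2.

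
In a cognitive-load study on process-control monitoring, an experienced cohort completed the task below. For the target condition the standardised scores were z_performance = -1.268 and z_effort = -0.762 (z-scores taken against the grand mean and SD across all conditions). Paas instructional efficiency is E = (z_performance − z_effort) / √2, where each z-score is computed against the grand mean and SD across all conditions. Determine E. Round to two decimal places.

-0.36

z_P − z_E = -1.268 − (-0.762) = -0.5060.
E = -0.5060 / √2 = -0.5060 / 1.41421 = -0.3578 ≈ -0.36.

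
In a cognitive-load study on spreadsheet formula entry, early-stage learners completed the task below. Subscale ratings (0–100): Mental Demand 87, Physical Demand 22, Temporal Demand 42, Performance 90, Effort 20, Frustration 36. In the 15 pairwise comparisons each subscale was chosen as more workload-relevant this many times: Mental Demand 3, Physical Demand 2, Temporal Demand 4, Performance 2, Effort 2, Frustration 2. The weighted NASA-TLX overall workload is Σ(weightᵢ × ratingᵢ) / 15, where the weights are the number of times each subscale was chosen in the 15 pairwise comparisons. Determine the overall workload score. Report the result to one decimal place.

51.0

The tallies are the weights (they sum to 15).
Weighted sum = 3·87 + 2·22 + 4·42 + 2·90 + 2·20 + 2·36
            = 261 + 44 + 168 + 180 + 40 + 72 = 765.
Overall workload = 765 / 15 = 51.0000 ≈ 51.0.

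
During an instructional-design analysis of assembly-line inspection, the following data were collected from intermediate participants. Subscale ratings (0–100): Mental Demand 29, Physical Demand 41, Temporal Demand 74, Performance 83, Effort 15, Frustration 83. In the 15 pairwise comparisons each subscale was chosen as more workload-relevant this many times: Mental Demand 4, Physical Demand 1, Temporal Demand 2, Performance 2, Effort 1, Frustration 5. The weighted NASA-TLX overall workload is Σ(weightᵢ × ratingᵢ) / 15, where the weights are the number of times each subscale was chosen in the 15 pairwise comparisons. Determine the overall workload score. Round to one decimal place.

The tallies are the weights (they sum to 15).
Weighted sum = 4·29 + 1·41 + 2·74 + 2·83 + 1·15 + 5·83
            = 116 + 41 + 148 + 166 + 15 + 415 = 901.
Overall workload = 901 / 15 = 60.0667 ≈ 60.1.

60.1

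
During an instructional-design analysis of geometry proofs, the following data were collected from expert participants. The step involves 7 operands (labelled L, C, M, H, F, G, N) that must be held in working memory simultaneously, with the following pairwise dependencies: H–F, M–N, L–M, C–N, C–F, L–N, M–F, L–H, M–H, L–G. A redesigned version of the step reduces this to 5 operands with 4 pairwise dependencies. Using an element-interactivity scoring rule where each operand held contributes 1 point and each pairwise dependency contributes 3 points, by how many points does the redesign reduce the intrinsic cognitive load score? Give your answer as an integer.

20

Original: 7 × 1 + 10 × 3 = 7 + 30 = 37.
Redesigned: 5 × 1 + 4 × 3 = 5 + 12 = 17.
Reduction = 37 − 17 = 20.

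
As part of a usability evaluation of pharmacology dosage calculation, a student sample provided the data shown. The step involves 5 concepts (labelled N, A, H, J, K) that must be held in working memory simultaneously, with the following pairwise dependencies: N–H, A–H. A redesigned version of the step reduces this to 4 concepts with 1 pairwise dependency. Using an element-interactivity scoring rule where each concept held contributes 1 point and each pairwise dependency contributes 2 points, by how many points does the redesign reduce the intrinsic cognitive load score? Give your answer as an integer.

3

Original: 5 × 1 + 2 × 2 = 5 + 4 = 9.
Redesigned: 4 × 1 + 1 × 2 = 4 + 2 = 6.
Reduction = 9 − 6 = 3.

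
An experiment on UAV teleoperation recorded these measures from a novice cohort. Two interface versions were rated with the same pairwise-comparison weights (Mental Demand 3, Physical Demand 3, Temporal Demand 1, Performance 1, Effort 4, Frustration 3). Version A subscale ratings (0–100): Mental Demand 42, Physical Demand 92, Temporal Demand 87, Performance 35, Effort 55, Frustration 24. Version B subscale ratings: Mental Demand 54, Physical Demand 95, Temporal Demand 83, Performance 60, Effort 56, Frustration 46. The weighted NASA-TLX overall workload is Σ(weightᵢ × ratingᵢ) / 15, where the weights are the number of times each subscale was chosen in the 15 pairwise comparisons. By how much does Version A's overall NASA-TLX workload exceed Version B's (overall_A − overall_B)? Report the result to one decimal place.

-9.1

Version A weighted sum = 3·42 + 3·92 + 1·87 + 1·35 + 4·55 + 3·24 = 126 + 276 + 87 + 35 + 220 + 72 = 816; overall_A = 816/15 = 54.4000.
Version B weighted sum = 3·54 + 3·95 + 1·83 + 1·60 + 4·56 + 3·46 = 162 + 285 + 83 + 60 + 224 + 138 = 952; overall_B = 952/15 = 63.4667.
Difference = 54.4000 − 63.4667 = -9.0667 ≈ -9.1.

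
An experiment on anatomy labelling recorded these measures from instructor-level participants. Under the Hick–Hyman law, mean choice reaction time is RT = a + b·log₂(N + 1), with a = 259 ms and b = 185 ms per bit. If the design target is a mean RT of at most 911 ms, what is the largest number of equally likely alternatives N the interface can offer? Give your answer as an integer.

10

Set 259 + 185·log₂(N + 1) ≤ 911.
log₂(N + 1) ≤ (911 − 259) / 185 = 3.5243.
N + 1 ≤ 2^3.5243 = 11.5059.
N ≤ 10.5059, so the largest integer N is 10.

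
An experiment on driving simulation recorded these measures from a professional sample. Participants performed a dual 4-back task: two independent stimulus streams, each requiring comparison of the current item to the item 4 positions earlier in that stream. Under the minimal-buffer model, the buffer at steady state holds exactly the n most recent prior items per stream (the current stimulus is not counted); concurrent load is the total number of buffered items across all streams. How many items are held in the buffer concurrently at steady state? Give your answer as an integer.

Each stream's buffer holds its 4 most recent prior items.
Two independent streams: 2 × 4 = 8 buffered items at steady state.

8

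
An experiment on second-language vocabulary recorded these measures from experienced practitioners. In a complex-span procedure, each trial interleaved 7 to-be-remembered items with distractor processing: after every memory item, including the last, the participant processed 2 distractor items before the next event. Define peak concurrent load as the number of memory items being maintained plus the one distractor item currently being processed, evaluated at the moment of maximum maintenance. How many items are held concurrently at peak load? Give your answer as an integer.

Maintenance is greatest during the distractor(s) after memory item 7: all 7 memory items are being held.
One distractor item is concurrently being processed.
Peak concurrent load = 7 + 1 = 8 items.

8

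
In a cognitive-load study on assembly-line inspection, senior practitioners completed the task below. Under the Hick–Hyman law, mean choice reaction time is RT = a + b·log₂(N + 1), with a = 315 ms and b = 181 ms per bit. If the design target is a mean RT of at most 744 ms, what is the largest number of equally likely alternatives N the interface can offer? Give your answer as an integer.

Set 315 + 181·log₂(N + 1) ≤ 744.
log₂(N + 1) ≤ (744 − 315) / 181 = 2.3702.
N + 1 ≤ 2^2.3702 = 5.1701.
N ≤ 4.1701, so the largest integer N is 4.

4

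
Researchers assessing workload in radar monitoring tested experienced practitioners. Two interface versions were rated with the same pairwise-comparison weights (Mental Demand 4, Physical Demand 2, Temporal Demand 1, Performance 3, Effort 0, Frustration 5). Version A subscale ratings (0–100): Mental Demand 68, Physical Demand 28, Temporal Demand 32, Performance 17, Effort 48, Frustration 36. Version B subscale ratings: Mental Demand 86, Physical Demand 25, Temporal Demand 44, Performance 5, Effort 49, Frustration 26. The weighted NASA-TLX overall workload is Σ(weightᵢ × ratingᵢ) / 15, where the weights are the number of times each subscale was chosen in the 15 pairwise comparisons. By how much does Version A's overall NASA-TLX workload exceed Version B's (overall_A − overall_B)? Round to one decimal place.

0.5

Version A weighted sum = 4·68 + 2·28 + 1·32 + 3·17 + 0·48 + 5·36 = 272 + 56 + 32 + 51 + 0 + 180 = 591; overall_A = 591/15 = 39.4000.
Version B weighted sum = 4·86 + 2·25 + 1·44 + 3·5 + 0·49 + 5·26 = 344 + 50 + 44 + 15 + 0 + 130 = 583; overall_B = 583/15 = 38.8667.
Difference = 39.4000 − 38.8667 = 0.5333 ≈ 0.5.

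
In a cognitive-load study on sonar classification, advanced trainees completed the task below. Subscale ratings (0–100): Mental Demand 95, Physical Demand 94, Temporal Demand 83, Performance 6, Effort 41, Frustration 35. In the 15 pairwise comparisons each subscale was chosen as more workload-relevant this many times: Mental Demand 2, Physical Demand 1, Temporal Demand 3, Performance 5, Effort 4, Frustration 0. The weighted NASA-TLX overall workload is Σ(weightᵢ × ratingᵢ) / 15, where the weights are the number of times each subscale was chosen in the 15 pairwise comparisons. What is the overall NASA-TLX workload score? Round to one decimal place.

48.5

The tallies are the weights (they sum to 15).
Weighted sum = 2·95 + 1·94 + 3·83 + 5·6 + 4·41 + 0·35
            = 190 + 94 + 249 + 30 + 164 + 0 = 727.
Overall workload = 727 / 15 = 48.4667 ≈ 48.5.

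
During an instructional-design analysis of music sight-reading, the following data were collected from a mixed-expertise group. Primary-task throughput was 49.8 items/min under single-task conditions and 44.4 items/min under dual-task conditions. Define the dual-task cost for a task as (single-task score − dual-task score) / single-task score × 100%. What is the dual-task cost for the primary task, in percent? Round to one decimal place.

Cost = (49.8 − 44.4) / 49.8 × 100%
     = 5.4000 / 49.8 × 100% = 10.8434%.
≈ 10.8%.

10.8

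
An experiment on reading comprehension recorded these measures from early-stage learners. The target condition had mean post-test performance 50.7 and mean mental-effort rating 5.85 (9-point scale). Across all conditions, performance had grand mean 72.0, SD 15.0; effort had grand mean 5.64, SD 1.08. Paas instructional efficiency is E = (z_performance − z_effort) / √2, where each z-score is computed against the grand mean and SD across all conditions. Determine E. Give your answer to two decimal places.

z_performance = (50.7 − 72.0) / 15.0 = -21.3000 / 15.0 = -1.4200.
z_effort = (5.85 − 5.64) / 1.08 = 0.2100 / 1.08 = 0.1944.
z_P − z_E = -1.4200 − 0.1944 = -1.6144.
E = -1.6144 / √2 = -1.6144 / 1.41421 = -1.1416 ≈ -1.14.

-1.14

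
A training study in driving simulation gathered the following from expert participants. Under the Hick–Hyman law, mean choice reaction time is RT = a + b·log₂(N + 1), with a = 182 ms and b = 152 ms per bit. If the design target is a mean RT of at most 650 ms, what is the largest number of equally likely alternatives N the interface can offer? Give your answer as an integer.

Set 182 + 152·log₂(N + 1) ≤ 650.
log₂(N + 1) ≤ (650 − 182) / 152 = 3.0789.
N + 1 ≤ 2^3.0789 = 8.4497.
N ≤ 7.4497, so the largest integer N is 7.

7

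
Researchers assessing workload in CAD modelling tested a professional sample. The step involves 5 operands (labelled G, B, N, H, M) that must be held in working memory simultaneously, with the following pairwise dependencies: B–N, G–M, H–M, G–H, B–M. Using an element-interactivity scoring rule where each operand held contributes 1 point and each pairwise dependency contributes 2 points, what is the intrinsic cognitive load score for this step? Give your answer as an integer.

Count of operands held simultaneously: 5.
Count of pairwise dependencies listed: 5.
Element contribution: 5 × 1 = 5.
Interaction contribution: 5 × 2 = 10.
Intrinsic load = 5 + 10 = 15.

15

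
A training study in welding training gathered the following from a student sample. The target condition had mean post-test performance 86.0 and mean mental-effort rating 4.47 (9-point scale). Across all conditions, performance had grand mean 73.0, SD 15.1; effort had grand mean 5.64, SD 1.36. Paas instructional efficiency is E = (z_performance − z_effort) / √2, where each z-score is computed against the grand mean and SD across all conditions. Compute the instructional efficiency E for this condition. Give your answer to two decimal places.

1.22

z_performance = (86.0 − 73.0) / 15.1 = 13.0000 / 15.1 = 0.8609.
z_effort = (4.47 − 5.64) / 1.36 = -1.1700 / 1.36 = -0.8603.
z_P − z_E = 0.8609 − (-0.8603) = 1.7212.
E = 1.7212 / √2 = 1.7212 / 1.41421 = 1.2171 ≈ 1.22.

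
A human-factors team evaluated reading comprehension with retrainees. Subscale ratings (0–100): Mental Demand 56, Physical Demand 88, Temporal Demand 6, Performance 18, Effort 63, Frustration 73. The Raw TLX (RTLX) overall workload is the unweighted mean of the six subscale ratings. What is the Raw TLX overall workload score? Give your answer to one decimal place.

Sum of ratings = 56 + 88 + 6 + 18 + 63 + 73 = 304.
RTLX = 304 / 6 = 50.6667 ≈ 50.7.

50.7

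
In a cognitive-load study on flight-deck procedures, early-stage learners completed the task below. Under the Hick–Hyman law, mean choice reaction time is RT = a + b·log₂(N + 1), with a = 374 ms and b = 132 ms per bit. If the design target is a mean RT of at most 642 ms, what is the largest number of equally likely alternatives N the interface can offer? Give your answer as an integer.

3

Set 374 + 132·log₂(N + 1) ≤ 642.
log₂(N + 1) ≤ (642 − 374) / 132 = 2.0303.
N + 1 ≤ 2^2.0303 = 4.0849.
N ≤ 3.0849, so the largest integer N is 3.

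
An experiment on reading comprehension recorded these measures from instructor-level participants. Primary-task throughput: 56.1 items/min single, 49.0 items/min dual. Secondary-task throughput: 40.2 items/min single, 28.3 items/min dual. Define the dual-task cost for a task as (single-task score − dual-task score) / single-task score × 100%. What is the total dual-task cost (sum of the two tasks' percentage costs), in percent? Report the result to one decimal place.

42.3

Primary cost = (56.1 − 49.0) / 56.1 × 100% = 12.6560%.
Secondary cost = (40.2 − 28.3) / 40.2 × 100% = 29.6020%.
Total = 12.6560% + 29.6020% = 42.2580% ≈ 42.3%.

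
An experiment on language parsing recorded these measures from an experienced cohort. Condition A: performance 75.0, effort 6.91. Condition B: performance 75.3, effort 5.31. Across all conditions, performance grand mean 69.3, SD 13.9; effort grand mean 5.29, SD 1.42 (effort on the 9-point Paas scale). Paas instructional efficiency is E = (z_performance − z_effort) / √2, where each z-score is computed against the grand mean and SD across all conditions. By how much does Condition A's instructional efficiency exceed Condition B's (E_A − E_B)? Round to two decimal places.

Condition A: z_P = (75.0 − 69.3)/13.9 = 0.4101; z_E = (6.91 − 5.29)/1.42 = 1.1408; E_A = (0.4101 − 1.1408)/√2 = -0.5167.
Condition B: z_P = (75.3 − 69.3)/13.9 = 0.4317; z_E = (5.31 − 5.29)/1.42 = 0.0141; E_B = (0.4317 − 0.0141)/√2 = 0.2953.
E_A − E_B = -0.5167 − 0.2953 = -0.8120 ≈ -0.81.

-0.81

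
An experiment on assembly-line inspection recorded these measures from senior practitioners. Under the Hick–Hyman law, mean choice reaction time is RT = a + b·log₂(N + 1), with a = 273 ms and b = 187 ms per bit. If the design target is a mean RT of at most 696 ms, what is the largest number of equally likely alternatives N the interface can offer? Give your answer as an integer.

3

Set 273 + 187·log₂(N + 1) ≤ 696.
log₂(N + 1) ≤ (696 − 273) / 187 = 2.2620.
N + 1 ≤ 2^2.2620 = 4.7966.
N ≤ 3.7966, so the largest integer N is 3.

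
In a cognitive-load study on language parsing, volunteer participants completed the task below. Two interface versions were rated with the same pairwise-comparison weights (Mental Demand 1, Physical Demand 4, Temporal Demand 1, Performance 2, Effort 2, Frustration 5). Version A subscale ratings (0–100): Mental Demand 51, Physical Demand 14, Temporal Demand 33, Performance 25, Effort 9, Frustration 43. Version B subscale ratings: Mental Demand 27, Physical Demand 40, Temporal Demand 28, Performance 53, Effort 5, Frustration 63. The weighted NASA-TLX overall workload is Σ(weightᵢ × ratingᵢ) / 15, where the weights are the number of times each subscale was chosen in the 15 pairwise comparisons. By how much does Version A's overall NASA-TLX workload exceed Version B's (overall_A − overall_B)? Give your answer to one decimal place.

Version A weighted sum = 1·51 + 4·14 + 1·33 + 2·25 + 2·9 + 5·43 = 51 + 56 + 33 + 50 + 18 + 215 = 423; overall_A = 423/15 = 28.2000.
Version B weighted sum = 1·27 + 4·40 + 1·28 + 2·53 + 2·5 + 5·63 = 27 + 160 + 28 + 106 + 10 + 315 = 646; overall_B = 646/15 = 43.0667.
Difference = 28.2000 − 43.0667 = -14.8667 ≈ -14.9.

-14.9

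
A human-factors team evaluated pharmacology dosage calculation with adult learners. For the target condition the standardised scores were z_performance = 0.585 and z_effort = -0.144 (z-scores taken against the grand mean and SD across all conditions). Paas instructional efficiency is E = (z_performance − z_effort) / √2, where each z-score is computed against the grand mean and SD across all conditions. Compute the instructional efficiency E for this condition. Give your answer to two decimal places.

0.52

z_P − z_E = 0.585 − (-0.144) = 0.7290.
E = 0.7290 / √2 = 0.7290 / 1.41421 = 0.5155 ≈ 0.52.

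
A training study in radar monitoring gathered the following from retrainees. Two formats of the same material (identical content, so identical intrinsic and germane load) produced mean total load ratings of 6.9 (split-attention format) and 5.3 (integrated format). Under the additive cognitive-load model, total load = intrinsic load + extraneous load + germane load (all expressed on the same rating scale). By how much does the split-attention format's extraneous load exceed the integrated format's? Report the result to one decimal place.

1.6

Intrinsic and germane load are equal across formats, so the difference in total load equals the difference in extraneous load.
Extraneous-load difference = 6.9 − 5.3 = 1.6.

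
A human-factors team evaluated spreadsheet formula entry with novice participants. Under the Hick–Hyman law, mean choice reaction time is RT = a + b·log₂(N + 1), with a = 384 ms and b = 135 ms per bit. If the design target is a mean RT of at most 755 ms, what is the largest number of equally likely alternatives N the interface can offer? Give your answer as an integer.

5

Set 384 + 135·log₂(N + 1) ≤ 755.
log₂(N + 1) ≤ (755 − 384) / 135 = 2.7481.
N + 1 ≤ 2^2.7481 = 6.7183.
N ≤ 5.7183, so the largest integer N is 5.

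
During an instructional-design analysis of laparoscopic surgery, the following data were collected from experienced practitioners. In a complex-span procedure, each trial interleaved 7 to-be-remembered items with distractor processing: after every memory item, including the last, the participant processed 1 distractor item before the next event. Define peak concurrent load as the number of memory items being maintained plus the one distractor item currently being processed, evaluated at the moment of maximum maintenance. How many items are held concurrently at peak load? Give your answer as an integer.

Maintenance is greatest during the distractor(s) after memory item 7: all 7 memory items are being held.
One distractor item is concurrently being processed.
Peak concurrent load = 7 + 1 = 8 items.

8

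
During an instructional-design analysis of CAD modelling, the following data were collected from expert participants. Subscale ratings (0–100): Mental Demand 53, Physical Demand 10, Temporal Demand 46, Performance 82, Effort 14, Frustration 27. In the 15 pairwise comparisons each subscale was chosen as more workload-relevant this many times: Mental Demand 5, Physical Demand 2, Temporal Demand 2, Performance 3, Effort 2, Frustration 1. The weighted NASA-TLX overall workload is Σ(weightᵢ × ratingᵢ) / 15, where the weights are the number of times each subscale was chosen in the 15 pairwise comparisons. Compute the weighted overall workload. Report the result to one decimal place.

45.2

The tallies are the weights (they sum to 15).
Weighted sum = 5·53 + 2·10 + 2·46 + 3·82 + 2·14 + 1·27
            = 265 + 20 + 92 + 246 + 28 + 27 = 678.
Overall workload = 678 / 15 = 45.2000 ≈ 45.2.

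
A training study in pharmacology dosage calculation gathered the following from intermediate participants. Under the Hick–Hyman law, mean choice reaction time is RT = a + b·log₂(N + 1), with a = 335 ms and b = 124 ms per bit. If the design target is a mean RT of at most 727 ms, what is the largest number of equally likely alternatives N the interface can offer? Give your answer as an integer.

Set 335 + 124·log₂(N + 1) ≤ 727.
log₂(N + 1) ≤ (727 − 335) / 124 = 3.1613.
N + 1 ≤ 2^3.1613 = 8.9464.
N ≤ 7.9464, so the largest integer N is 7.

7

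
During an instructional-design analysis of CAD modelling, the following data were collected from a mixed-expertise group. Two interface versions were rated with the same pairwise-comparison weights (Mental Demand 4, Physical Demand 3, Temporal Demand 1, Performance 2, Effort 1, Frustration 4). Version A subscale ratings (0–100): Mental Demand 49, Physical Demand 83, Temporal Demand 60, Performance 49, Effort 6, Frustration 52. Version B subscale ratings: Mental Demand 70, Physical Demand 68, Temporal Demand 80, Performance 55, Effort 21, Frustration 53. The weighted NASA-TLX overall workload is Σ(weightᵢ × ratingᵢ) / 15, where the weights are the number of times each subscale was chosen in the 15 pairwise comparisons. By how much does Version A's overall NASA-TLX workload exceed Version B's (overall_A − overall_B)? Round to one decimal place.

Version A weighted sum = 4·49 + 3·83 + 1·60 + 2·49 + 1·6 + 4·52 = 196 + 249 + 60 + 98 + 6 + 208 = 817; overall_A = 817/15 = 54.4667.
Version B weighted sum = 4·70 + 3·68 + 1·80 + 2·55 + 1·21 + 4·53 = 280 + 204 + 80 + 110 + 21 + 212 = 907; overall_B = 907/15 = 60.4667.
Difference = 54.4667 − 60.4667 = -6.0000 ≈ -6.0.

-6.0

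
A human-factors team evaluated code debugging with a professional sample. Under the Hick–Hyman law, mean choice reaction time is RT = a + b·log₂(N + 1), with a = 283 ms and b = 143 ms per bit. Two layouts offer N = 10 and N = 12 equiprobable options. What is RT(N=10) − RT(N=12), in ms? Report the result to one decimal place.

RT(10) = 283 + 143·log₂(11) = 283 + 143·3.4594 = 777.6942 ms.
RT(12) = 283 + 143·log₂(13) = 283 + 143·3.7004 = 812.1572 ms.
Difference = 777.6942 − 812.1572 = -34.4630 ≈ -34.5 ms.

-34.5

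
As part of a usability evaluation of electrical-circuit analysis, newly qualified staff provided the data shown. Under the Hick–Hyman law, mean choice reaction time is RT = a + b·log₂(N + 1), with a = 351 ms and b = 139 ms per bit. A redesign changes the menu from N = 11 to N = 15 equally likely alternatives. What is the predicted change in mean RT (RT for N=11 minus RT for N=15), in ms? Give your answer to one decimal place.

RT(11) = 351 + 139·log₂(12) = 351 + 139·3.5850 = 849.3150 ms.
RT(15) = 351 + 139·log₂(16) = 351 + 139·4.0000 = 907.0000 ms.
Difference = 849.3150 − 907.0000 = -57.6850 ≈ -57.7 ms.

-57.7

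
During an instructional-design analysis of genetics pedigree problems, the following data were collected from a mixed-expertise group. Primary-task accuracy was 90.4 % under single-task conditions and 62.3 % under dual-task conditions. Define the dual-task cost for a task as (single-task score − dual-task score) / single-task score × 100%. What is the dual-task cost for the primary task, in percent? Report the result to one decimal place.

Cost = (90.4 − 62.3) / 90.4 × 100%
     = 28.1000 / 90.4 × 100% = 31.0841%.
≈ 31.1%.

31.1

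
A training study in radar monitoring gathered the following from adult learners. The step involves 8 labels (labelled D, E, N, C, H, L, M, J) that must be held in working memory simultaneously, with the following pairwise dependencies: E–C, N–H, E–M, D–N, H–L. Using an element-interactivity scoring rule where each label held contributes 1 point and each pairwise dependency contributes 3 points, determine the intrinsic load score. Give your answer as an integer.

Count of labels held simultaneously: 8.
Count of pairwise dependencies listed: 5.
Element contribution: 8 × 1 = 8.
Interaction contribution: 5 × 3 = 15.
Intrinsic load = 8 + 15 = 23.

23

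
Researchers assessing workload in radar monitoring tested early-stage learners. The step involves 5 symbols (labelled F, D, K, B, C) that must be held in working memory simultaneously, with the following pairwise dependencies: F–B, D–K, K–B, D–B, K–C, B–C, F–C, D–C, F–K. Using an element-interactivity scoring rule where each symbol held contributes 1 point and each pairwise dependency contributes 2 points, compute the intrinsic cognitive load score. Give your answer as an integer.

Count of symbols held simultaneously: 5.
Count of pairwise dependencies listed: 9.
Element contribution: 5 × 1 = 5.
Interaction contribution: 9 × 2 = 18.
Intrinsic load = 5 + 18 = 23.

23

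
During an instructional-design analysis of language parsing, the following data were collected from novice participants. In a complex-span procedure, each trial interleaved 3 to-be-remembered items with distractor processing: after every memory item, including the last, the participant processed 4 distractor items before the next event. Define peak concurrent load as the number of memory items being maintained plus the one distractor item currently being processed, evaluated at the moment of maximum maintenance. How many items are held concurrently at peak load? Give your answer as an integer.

4

Maintenance is greatest during the distractor(s) after memory item 3: all 3 memory items are being held.
One distractor item is concurrently being processed.
Peak concurrent load = 3 + 1 = 4 items.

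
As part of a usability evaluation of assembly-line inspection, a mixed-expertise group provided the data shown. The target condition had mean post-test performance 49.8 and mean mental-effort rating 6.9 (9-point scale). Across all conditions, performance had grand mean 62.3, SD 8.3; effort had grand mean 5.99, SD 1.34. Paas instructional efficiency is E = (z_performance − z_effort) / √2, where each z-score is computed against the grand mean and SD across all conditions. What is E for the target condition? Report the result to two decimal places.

z_performance = (49.8 − 62.3) / 8.3 = -12.5000 / 8.3 = -1.5060.
z_effort = (6.9 − 5.99) / 1.34 = 0.9100 / 1.34 = 0.6791.
z_P − z_E = -1.5060 − 0.6791 = -2.1851.
E = -2.1851 / √2 = -2.1851 / 1.41421 = -1.5451 ≈ -1.55.

-1.55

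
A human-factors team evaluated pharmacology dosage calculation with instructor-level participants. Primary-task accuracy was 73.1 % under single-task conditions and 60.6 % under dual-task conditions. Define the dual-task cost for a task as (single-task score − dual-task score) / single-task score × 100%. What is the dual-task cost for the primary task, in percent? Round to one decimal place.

Cost = (73.1 − 60.6) / 73.1 × 100%
     = 12.5000 / 73.1 × 100% = 17.0999%.
≈ 17.1%.

17.1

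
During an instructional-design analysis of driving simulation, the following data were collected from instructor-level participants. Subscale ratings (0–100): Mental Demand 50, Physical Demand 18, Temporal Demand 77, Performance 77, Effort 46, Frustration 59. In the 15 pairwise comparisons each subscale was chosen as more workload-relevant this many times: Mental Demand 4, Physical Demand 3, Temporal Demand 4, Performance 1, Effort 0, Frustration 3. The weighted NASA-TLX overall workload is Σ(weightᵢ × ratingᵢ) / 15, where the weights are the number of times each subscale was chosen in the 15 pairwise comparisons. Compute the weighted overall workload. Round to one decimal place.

54.4

The tallies are the weights (they sum to 15).
Weighted sum = 4·50 + 3·18 + 4·77 + 1·77 + 0·46 + 3·59
            = 200 + 54 + 308 + 77 + 0 + 177 = 816.
Overall workload = 816 / 15 = 54.4000 ≈ 54.4.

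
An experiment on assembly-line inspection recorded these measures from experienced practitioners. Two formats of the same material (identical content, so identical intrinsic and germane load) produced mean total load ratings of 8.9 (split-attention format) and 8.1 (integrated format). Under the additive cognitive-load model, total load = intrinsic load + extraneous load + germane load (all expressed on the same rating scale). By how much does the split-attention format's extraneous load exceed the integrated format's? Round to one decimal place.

0.8

Intrinsic and germane load are equal across formats, so the difference in total load equals the difference in extraneous load.
Extraneous-load difference = 8.9 − 8.1 = 0.8.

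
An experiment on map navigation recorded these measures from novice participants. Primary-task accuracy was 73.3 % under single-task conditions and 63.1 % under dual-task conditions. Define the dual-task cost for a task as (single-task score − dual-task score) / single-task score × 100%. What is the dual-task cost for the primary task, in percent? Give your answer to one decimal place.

13.9

Cost = (73.3 − 63.1) / 73.3 × 100%
     = 10.2000 / 73.3 × 100% = 13.9154%.
≈ 13.9%.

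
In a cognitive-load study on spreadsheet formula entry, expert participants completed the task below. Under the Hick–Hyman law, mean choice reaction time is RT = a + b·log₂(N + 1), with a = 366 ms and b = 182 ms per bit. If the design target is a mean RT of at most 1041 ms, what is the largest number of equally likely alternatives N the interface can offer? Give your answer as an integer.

Set 366 + 182·log₂(N + 1) ≤ 1041.
log₂(N + 1) ≤ (1041 − 366) / 182 = 3.7088.
N + 1 ≤ 2^3.7088 = 13.0756.
N ≤ 12.0756, so the largest integer N is 12.

12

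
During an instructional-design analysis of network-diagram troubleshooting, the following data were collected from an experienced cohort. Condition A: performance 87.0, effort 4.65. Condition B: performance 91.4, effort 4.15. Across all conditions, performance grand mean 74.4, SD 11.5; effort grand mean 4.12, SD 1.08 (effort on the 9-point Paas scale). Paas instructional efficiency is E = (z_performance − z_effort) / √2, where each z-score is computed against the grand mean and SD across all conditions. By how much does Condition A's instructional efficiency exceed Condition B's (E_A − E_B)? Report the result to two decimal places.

-0.60

Condition A: z_P = (87.0 − 74.4)/11.5 = 1.0957; z_E = (4.65 − 4.12)/1.08 = 0.4907; E_A = (1.0957 − 0.4907)/√2 = 0.4278.
Condition B: z_P = (91.4 − 74.4)/11.5 = 1.4783; z_E = (4.15 − 4.12)/1.08 = 0.0278; E_B = (1.4783 − 0.0278)/√2 = 1.0257.
E_A − E_B = 0.4278 − 1.0257 = -0.5979 ≈ -0.60.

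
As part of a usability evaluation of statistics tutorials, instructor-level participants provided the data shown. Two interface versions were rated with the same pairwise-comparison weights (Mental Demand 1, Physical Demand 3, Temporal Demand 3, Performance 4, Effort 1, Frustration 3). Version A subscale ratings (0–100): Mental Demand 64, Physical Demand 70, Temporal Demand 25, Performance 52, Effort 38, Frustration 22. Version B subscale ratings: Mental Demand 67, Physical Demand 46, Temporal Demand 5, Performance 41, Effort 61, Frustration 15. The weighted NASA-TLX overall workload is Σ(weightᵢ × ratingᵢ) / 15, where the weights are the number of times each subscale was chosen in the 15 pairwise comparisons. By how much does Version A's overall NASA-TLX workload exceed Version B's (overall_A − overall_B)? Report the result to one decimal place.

11.4

Version A weighted sum = 1·64 + 3·70 + 3·25 + 4·52 + 1·38 + 3·22 = 64 + 210 + 75 + 208 + 38 + 66 = 661; overall_A = 661/15 = 44.0667.
Version B weighted sum = 1·67 + 3·46 + 3·5 + 4·41 + 1·61 + 3·15 = 67 + 138 + 15 + 164 + 61 + 45 = 490; overall_B = 490/15 = 32.6667.
Difference = 44.0667 − 32.6667 = 11.4000 ≈ 11.4.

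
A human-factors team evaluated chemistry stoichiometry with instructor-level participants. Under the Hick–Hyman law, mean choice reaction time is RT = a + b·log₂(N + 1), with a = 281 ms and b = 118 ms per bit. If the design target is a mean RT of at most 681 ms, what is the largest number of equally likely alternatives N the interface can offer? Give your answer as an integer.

Set 281 + 118·log₂(N + 1) ≤ 681.
log₂(N + 1) ≤ (681 − 281) / 118 = 3.3898.
N + 1 ≤ 2^3.3898 = 10.4817.
N ≤ 9.4817, so the largest integer N is 9.

9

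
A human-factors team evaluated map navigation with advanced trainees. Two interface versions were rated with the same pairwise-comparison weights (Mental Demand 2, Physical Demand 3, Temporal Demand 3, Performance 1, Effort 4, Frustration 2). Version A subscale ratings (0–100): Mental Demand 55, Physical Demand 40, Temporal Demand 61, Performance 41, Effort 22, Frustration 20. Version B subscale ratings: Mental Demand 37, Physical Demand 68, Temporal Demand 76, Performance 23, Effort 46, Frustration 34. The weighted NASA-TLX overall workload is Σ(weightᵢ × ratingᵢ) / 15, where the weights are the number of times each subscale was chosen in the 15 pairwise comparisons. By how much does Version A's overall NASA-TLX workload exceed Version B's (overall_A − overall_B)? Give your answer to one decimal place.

-13.3

Version A weighted sum = 2·55 + 3·40 + 3·61 + 1·41 + 4·22 + 2·20 = 110 + 120 + 183 + 41 + 88 + 40 = 582; overall_A = 582/15 = 38.8000.
Version B weighted sum = 2·37 + 3·68 + 3·76 + 1·23 + 4·46 + 2·34 = 74 + 204 + 228 + 23 + 184 + 68 = 781; overall_B = 781/15 = 52.0667.
Difference = 38.8000 − 52.0667 = -13.2667 ≈ -13.3.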